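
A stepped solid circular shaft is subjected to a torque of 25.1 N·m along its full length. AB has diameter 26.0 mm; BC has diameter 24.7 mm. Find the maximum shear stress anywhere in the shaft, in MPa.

8.48 MPa

Under the same torque, τ_max = 16T/(πd³) is largest where d is smallest — segment BC (d = 24.7 mm).
τ_max = 16·25.10/(π·(0.0247)³) = 8.483×10^6 Pa.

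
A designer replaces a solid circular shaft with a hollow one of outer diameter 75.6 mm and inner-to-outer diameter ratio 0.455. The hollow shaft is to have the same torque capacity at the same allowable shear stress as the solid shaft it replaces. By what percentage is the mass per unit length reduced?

Equal τ_max and T ⇒ the solid shaft needs d_s³ = d_o³(1−k⁴), so d_s = 75.6·(1−0.455⁴)^(1/3) = 74.50 mm.
Area ratio A_h/A_s = d_o²(1−k²)/d_s² = (1−k²)/(1−k⁴)^(2/3) = 0.8165.
Mass saving = 1 − 0.8165 = 18.4 %.

18.4 %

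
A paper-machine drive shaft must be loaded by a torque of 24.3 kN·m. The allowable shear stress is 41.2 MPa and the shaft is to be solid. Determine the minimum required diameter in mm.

For a solid shaft τ_max = 16T/(πd³), so d = (16T/(π τ_allow))^(1/3) = (16·24300/(π·4.12×10^7))^(1/3) = 0.1443 m.

144 mm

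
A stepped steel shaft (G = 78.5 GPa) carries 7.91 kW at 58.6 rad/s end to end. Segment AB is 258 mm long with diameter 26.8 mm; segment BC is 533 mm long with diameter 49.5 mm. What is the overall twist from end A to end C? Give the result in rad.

ω = 58.6 rad/s, so T = P/ω = 7.91×10³ / 58.60 = 135.0 N·m.
J_AB = π(0.0268)⁴/32 = 5.06×10^-8 m⁴; J_BC = π(0.0495)⁴/32 = 5.89×10^-7 m⁴.
θ = (T/G)·Σ L_i/J_i = (135.0/78.5×10⁹)·(0.258/5.06×10^-8 + 0.533/5.89×10^-7) = 0.01031 rad.

0.0103 rad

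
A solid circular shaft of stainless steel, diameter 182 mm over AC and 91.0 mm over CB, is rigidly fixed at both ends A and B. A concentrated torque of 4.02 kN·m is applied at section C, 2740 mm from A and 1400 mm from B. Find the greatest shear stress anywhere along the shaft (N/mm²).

Compatibility: T_A·a/J_AC = T_B·b/J_CB with T_A + T_B = T₀.
J_AC = 1.08×10^-4 m⁴, J_CB = 6.73×10^-6 m⁴, so T_A = T₀·(J_AC/a)/((J_AC/a)+(J_CB/b)) = 3582 N·m, T_B = 438.1 N·m.
τ in each portion: τ_AC = 3.03×10^6 Pa, τ_CB = 2.96×10^6 Pa; maximum is in AC.
τ_max = T_AC·r/J = 3582·0.0910/1.08×10^-4 = 3.026×10^6 Pa.

3.03 N/mm²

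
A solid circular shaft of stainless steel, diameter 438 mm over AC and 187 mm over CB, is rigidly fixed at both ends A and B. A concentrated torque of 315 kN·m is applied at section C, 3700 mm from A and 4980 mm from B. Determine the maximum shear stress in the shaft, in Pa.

1.86e7 Pa

Compatibility: T_A·a/J_AC = T_B·b/J_CB with T_A + T_B = T₀.
J_AC = 3.61×10^-3 m⁴, J_CB = 1.20×10^-4 m⁴, so T_A = T₀·(J_AC/a)/((J_AC/a)+(J_CB/b)) = 307400 N·m, T_B = 7589 N·m.
τ in each portion: τ_AC = 1.86×10^7 Pa, τ_CB = 5.91×10^6 Pa; maximum is in AC.
τ_max = T_AC·r/J = 307400·0.219/3.61×10^-3 = 1.863×10^7 Pa.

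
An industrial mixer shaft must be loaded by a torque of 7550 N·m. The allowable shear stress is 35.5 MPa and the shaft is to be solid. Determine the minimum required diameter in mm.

103 mm

For a solid shaft τ_max = 16T/(πd³), so d = (16T/(π τ_allow))^(1/3) = (16·7550/(π·3.55×10^7))^(1/3) = 0.1027 m.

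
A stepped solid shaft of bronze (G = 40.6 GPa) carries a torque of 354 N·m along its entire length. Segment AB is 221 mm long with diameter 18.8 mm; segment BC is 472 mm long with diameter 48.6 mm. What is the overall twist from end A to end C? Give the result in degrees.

J_AB = π(0.0188)⁴/32 = 1.23×10^-8 m⁴; J_BC = π(0.0486)⁴/32 = 5.48×10^-7 m⁴.
θ = (T/G)·Σ L_i/J_i = (354.0/40.6×10⁹)·(0.221/1.23×10^-8 + 0.472/5.48×10^-7) = 0.1646 rad.

9.43°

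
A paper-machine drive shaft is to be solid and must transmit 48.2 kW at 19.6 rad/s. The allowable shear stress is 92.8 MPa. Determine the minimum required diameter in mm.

ω = 19.6 rad/s, so T = P/ω = 48.2×10³ / 19.60 = 2459 N·m.
For a solid shaft τ_max = 16T/(πd³), so d = (16T/(π τ_allow))^(1/3) = (16·2459/(π·9.28×10^7))^(1/3) = 0.05129 m.

51.3 mm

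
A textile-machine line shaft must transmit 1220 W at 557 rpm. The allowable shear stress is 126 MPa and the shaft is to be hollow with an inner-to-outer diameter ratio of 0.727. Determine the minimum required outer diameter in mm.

10.5 mm

ω = 2π·557/60 = 58.33 rad/s, so T = P/ω = 1220 / 58.33 = 20.92 N·m.
For a hollow shaft with d_i/d_o = 0.727: τ_max = 16T/(π d_o³ (1−k⁴)), so d_o = [16T/(π τ_allow (1−k⁴))]^(1/3) = [16·20.92/(π·1.26×10^8·0.7207)]^(1/3) = 0.01055 m.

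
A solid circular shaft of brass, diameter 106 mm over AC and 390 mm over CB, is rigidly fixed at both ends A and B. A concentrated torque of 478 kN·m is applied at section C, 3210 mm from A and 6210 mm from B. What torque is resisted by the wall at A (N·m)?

4990 N·m

Compatibility: T_A·a/J_AC = T_B·b/J_CB with T_A + T_B = T₀.
J_AC = 1.24×10^-5 m⁴, J_CB = 2.27×10^-3 m⁴, so T_A = T₀·(J_AC/a)/((J_AC/a)+(J_CB/b)) = 4994 N·m, T_B = 473000 N·m.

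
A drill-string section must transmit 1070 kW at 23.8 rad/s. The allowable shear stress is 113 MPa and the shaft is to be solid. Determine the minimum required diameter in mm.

ω = 23.8 rad/s, so T = P/ω = 1070×10³ / 23.80 = 44960 N·m.
For a solid shaft τ_max = 16T/(πd³), so d = (16T/(π τ_allow))^(1/3) = (16·44960/(π·1.13×10^8))^(1/3) = 0.1265 m.

127 mm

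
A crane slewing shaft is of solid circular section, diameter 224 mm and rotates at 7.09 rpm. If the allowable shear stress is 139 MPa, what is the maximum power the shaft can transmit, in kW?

228 kW

J = πd⁴/32 = π(0.224)⁴/32 = 2.472×10^-4 m⁴.
T_max = τ_allow·J/r = 1.39×10^8 × 2.472×10^-4 / 0.112 = 306800 N·m.
ω = 2π·7.09/60 = 0.7425 rad/s, so P_max = T_max·ω = 2.278×10^5 W.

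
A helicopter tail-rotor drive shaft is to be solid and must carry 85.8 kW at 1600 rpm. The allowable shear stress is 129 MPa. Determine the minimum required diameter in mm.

27.2 mm

ω = 2π·1600/60 = 167.6 rad/s, so T = P/ω = 85.8×10³ / 167.6 = 512.1 N·m.
For a solid shaft τ_max = 16T/(πd³), so d = (16T/(π τ_allow))^(1/3) = (16·512.1/(π·1.29×10^8))^(1/3) = 0.02724 m.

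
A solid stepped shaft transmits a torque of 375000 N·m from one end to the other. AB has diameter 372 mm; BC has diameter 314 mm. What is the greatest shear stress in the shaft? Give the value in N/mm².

61.7 N/mm²

Under the same torque, τ_max = 16T/(πd³) is largest where d is smallest — segment BC (d = 314 mm).
τ_max = 16·375000/(π·(0.314)³) = 6.169×10^7 Pa.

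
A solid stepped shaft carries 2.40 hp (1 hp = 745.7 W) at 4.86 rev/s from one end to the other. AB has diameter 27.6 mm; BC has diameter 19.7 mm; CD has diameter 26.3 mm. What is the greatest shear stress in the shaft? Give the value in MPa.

ω = 2π·4.86 = 30.54 rad/s, so T = P/ω = 2.40×745.7 / 30.54 = 58.61 N·m.
Under the same torque, τ_max = 16T/(πd³) is largest where d is smallest — segment BC (d = 19.7 mm).
τ_max = 16·58.61/(π·(0.0197)³) = 3.904×10^7 Pa.

39.0 MPa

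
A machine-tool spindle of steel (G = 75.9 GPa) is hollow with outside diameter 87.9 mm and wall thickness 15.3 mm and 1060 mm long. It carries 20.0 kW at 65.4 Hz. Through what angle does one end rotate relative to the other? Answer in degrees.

ω = 2π·65.4 = 410.9 rad/s, so T = P/ω = 20.0×10³ / 410.9 = 48.67 N·m.
J = π(d_o⁴ − d_i⁴)/32 = π(0.0879⁴ − 0.0573⁴)/32 = 4.802×10^-6 m⁴.
θ = T·L/(G·J) = 48.67 × 1.06 / (75.9×10⁹ × 4.802×10^-6) = 1.415×10^-4 rad.

0.00811°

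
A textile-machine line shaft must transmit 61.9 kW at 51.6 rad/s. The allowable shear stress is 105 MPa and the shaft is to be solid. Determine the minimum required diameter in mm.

ω = 51.6 rad/s, so T = P/ω = 61.9×10³ / 51.60 = 1200 N·m.
For a solid shaft τ_max = 16T/(πd³), so d = (16T/(π τ_allow))^(1/3) = (16·1200/(π·1.05×10^8))^(1/3) = 0.03875 m.

38.8 mm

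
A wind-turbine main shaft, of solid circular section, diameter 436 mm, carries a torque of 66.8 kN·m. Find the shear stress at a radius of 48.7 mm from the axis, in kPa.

917 kPa

J = πd⁴/32 = π(0.436)⁴/32 = 3.548×10^-3 m⁴.
Shear stress varies linearly with radius: τ = T·r/J = 66800 × 0.0487 / 3.548×10^-3 = 9.170×10^5 Pa.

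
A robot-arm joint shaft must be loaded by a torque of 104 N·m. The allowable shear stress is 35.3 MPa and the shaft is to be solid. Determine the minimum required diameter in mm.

For a solid shaft τ_max = 16T/(πd³), so d = (16T/(π τ_allow))^(1/3) = (16·104.0/(π·3.53×10^7))^(1/3) = 0.02466 m.

24.7 mm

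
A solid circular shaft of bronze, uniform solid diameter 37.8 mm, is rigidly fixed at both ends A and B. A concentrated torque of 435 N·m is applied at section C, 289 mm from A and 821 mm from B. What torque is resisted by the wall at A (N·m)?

322 N·m

With uniform GJ and both ends fixed, compatibility θ_AC = θ_CB gives T_A·a = T_B·b, together with T_A + T_B = T₀.
T_A = T₀·b/(a+b) = 435.0·821/1110 = 321.7 N·m; T_B = 113.3 N·m.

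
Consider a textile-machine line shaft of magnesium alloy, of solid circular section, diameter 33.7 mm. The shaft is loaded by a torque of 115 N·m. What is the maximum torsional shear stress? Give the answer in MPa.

J = πd⁴/32 = π(0.0337)⁴/32 = 1.266×10^-7 m⁴.
τ_max = T·r/J = 115.0 × 0.0169 / 1.266×10^-7 = 1.530×10^7 Pa.

15.3 MPa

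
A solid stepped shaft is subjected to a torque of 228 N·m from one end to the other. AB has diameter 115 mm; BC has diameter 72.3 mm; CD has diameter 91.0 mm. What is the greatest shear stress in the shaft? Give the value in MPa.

3.07 MPa

Under the same torque, τ_max = 16T/(πd³) is largest where d is smallest — segment BC (d = 72.3 mm).
τ_max = 16·228.0/(π·(0.0723)³) = 3.072×10^6 Pa.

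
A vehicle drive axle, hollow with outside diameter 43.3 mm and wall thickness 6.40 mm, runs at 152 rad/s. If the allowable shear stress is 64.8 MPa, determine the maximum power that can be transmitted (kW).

J = π(d_o⁴ − d_i⁴)/32 = π(0.0433⁴ − 0.0305⁴)/32 = 2.601×10^-7 m⁴.
T_max = τ_allow·J/r = 6.48×10^7 × 2.601×10^-7 / 0.0216 = 778.6 N·m.
ω = 152 rad/s, so P_max = T_max·ω = 1.184×10^5 W.

118 kW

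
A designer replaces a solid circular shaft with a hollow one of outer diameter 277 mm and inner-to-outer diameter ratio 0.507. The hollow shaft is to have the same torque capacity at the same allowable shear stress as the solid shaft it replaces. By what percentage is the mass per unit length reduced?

22.2 %

Equal τ_max and T ⇒ the solid shaft needs d_s³ = d_o³(1−k⁴), so d_s = 277·(1−0.507⁴)^(1/3) = 270.8 mm.
Area ratio A_h/A_s = d_o²(1−k²)/d_s² = (1−k²)/(1−k⁴)^(2/3) = 0.7776.
Mass saving = 1 − 0.7776 = 22.2 %.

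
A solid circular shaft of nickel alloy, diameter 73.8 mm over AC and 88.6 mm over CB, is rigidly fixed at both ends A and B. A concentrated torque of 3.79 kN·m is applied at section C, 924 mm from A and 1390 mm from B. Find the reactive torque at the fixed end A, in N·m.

1590 N·m

Compatibility: T_A·a/J_AC = T_B·b/J_CB with T_A + T_B = T₀.
J_AC = 2.91×10^-6 m⁴, J_CB = 6.05×10^-6 m⁴, so T_A = T₀·(J_AC/a)/((J_AC/a)+(J_CB/b)) = 1592 N·m, T_B = 2198 N·m.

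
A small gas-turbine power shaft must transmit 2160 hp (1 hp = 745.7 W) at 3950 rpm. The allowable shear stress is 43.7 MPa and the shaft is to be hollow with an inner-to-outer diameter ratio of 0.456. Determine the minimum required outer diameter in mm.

78.0 mm

ω = 2π·3950/60 = 413.6 rad/s, so T = P/ω = 2160×745.7 / 413.6 = 3894 N·m.
For a hollow shaft with d_i/d_o = 0.456: τ_max = 16T/(π d_o³ (1−k⁴)), so d_o = [16T/(π τ_allow (1−k⁴))]^(1/3) = [16·3894/(π·4.37×10^7·0.9568)]^(1/3) = 0.07799 m.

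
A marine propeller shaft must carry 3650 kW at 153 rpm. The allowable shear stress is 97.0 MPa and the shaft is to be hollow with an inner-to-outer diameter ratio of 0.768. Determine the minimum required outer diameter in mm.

264 mm

ω = 2π·153/60 = 16.02 rad/s, so T = P/ω = 3650×10³ / 16.02 = 227800 N·m.
For a hollow shaft with d_i/d_o = 0.768: τ_max = 16T/(π d_o³ (1−k⁴)), so d_o = [16T/(π τ_allow (1−k⁴))]^(1/3) = [16·227800/(π·9.70×10^7·0.6521)]^(1/3) = 0.2637 m.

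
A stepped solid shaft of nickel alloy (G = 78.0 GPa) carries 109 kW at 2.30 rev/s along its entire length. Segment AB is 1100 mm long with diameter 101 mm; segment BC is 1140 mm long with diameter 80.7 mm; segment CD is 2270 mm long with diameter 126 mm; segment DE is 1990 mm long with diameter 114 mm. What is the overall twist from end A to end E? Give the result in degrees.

ω = 2π·2.30 = 14.45 rad/s, so T = P/ω = 109×10³ / 14.45 = 7543 N·m.
J_AB = π(0.101)⁴/32 = 1.02×10^-5 m⁴; J_BC = π(0.0807)⁴/32 = 4.16×10^-6 m⁴; J_CD = π(0.126)⁴/32 = 2.47×10^-5 m⁴; J_DE = π(0.114)⁴/32 = 1.66×10^-5 m⁴.
θ = (T/G)·Σ L_i/J_i = (7543/78.0×10⁹)·(1.10/1.02×10^-5 + 1.14/4.16×10^-6 + 2.27/2.47×10^-5 + 1.99/1.66×10^-5) = 0.05736 rad.

3.29°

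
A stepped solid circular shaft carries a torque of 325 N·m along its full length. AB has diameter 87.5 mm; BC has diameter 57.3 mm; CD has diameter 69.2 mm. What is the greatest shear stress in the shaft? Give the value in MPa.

8.80 MPa

Under the same torque, τ_max = 16T/(πd³) is largest where d is smallest — segment BC (d = 57.3 mm).
τ_max = 16·325.0/(π·(0.0573)³) = 8.798×10^6 Pa.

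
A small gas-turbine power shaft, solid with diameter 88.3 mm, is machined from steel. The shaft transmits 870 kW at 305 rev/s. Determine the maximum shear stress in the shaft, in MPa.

ω = 2π·305 = 1916 rad/s, so T = P/ω = 870×10³ / 1916 = 454.0 N·m.
J = πd⁴/32 = π(0.0883)⁴/32 = 5.968×10^-6 m⁴.
τ_max = T·r/J = 454.0 × 0.0442 / 5.968×10^-6 = 3.358×10^6 Pa.

3.36 MPa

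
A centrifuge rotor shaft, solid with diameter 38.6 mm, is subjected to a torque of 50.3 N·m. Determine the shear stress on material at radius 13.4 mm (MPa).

J = πd⁴/32 = π(0.0386)⁴/32 = 2.179×10^-7 m⁴.
Shear stress varies linearly with radius: τ = T·r/J = 50.30 × 0.0134 / 2.179×10^-7 = 3.093×10^6 Pa.

3.09 MPa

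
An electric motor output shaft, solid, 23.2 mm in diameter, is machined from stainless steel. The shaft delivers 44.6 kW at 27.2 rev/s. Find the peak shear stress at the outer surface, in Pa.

ω = 2π·27.2 = 170.9 rad/s, so T = P/ω = 44.6×10³ / 170.9 = 261.0 N·m.
J = πd⁴/32 = π(0.0232)⁴/32 = 2.844×10^-8 m⁴.
τ_max = T·r/J = 261.0 × 0.0116 / 2.844×10^-8 = 1.064×10^8 Pa.

1.06e8 Pa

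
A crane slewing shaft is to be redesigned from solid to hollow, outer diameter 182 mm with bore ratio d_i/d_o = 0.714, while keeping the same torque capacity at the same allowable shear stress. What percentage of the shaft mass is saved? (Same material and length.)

40.1 %

Equal τ_max and T ⇒ the solid shaft needs d_s³ = d_o³(1−k⁴), so d_s = 182·(1−0.714⁴)^(1/3) = 164.6 mm.
Area ratio A_h/A_s = d_o²(1−k²)/d_s² = (1−k²)/(1−k⁴)^(2/3) = 0.5991.
Mass saving = 1 − 0.5991 = 40.1 %.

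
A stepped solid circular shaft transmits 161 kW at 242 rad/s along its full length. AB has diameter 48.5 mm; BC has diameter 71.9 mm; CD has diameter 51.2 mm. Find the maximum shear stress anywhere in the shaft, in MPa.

ω = 242 rad/s, so T = P/ω = 161×10³ / 242.0 = 665.3 N·m.
Under the same torque, τ_max = 16T/(πd³) is largest where d is smallest — segment AB (d = 48.5 mm).
τ_max = 16·665.3/(π·(0.0485)³) = 2.970×10^7 Pa.

29.7 MPa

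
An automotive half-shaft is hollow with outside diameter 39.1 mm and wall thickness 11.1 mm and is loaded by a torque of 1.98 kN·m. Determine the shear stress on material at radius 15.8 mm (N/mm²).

141 N/mm²

J = π(d_o⁴ − d_i⁴)/32 = π(0.0391⁴ − 0.0169⁴)/32 = 2.215×10^-7 m⁴.
Shear stress varies linearly with radius: τ = T·r/J = 1980 × 0.0158 / 2.215×10^-7 = 1.413×10^8 Pa.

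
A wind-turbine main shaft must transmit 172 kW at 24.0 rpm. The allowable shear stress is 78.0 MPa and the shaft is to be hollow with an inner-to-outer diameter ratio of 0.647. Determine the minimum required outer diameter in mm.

176 mm

ω = 2π·24.0/60 = 2.513 rad/s, so T = P/ω = 172×10³ / 2.513 = 68440 N·m.
For a hollow shaft with d_i/d_o = 0.647: τ_max = 16T/(π d_o³ (1−k⁴)), so d_o = [16T/(π τ_allow (1−k⁴))]^(1/3) = [16·68440/(π·7.80×10^7·0.8248)]^(1/3) = 0.1756 m.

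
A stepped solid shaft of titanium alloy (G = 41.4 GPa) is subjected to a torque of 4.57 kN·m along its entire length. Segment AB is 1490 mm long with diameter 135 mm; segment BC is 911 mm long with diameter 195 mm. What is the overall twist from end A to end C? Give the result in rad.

0.00575 rad

J_AB = π(0.135)⁴/32 = 3.26×10^-5 m⁴; J_BC = π(0.195)⁴/32 = 1.42×10^-4 m⁴.
θ = (T/G)·Σ L_i/J_i = (4570/41.4×10⁹)·(1.49/3.26×10^-5 + 0.911/1.42×10^-4) = 5.752×10^-3 rad.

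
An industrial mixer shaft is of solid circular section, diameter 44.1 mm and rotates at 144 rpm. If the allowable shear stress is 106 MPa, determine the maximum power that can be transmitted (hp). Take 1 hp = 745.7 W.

J = πd⁴/32 = π(0.0441)⁴/32 = 3.713×10^-7 m⁴.
T_max = τ_allow·J/r = 1.06×10^8 × 3.713×10^-7 / 0.0221 = 1785 N·m.
ω = 2π·144/60 = 15.08 rad/s, so P_max = T_max·ω = 2.692×10^4 W.

36.1 hp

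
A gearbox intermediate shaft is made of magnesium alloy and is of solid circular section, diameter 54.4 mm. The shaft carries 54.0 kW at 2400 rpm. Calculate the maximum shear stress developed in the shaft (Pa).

6.80e6 Pa

ω = 2π·2400/60 = 251.3 rad/s, so T = P/ω = 54.0×10³ / 251.3 = 214.9 N·m.
J = πd⁴/32 = π(0.0544)⁴/32 = 8.598×10^-7 m⁴.
τ_max = T·r/J = 214.9 × 0.0272 / 8.598×10^-7 = 6.797×10^6 Pa.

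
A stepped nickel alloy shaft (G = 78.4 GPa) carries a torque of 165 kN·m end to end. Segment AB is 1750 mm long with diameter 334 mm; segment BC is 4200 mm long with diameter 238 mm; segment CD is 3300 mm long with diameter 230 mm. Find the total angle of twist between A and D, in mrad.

56.4 mrad

J_AB = π(0.334)⁴/32 = 1.22×10^-3 m⁴; J_BC = π(0.238)⁴/32 = 3.15×10^-4 m⁴; J_CD = π(0.230)⁴/32 = 2.75×10^-4 m⁴.
θ = (T/G)·Σ L_i/J_i = (165000/78.4×10⁹)·(1.75/1.22×10^-3 + 4.20/3.15×10^-4 + 3.30/2.75×10^-4) = 0.05636 rad.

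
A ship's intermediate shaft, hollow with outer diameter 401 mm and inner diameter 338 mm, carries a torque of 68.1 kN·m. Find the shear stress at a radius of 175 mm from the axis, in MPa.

J = π(d_o⁴ − d_i⁴)/32 = π(0.401⁴ − 0.338⁴)/32 = 1.257×10^-3 m⁴.
Shear stress varies linearly with radius: τ = T·r/J = 68100 × 0.175 / 1.257×10^-3 = 9.480×10^6 Pa.

9.48 MPa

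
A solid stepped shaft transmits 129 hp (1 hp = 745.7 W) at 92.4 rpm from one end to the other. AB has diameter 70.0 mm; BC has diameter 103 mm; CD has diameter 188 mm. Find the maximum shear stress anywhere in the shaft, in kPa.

148000 kPa

ω = 2π·92.4/60 = 9.676 rad/s, so T = P/ω = 129×745.7 / 9.676 = 9942 N·m.
Under the same torque, τ_max = 16T/(πd³) is largest where d is smallest — segment AB (d = 70.0 mm).
τ_max = 16·9942/(π·(0.0700)³) = 1.476×10^8 Pa.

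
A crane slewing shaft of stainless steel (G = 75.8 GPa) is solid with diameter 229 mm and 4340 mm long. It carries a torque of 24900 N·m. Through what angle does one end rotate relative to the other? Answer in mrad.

5.28 mrad

J = πd⁴/32 = π(0.229)⁴/32 = 2.700×10^-4 m⁴.
θ = T·L/(G·J) = 24900 × 4.34 / (75.8×10⁹ × 2.700×10^-4) = 5.281×10^-3 rad.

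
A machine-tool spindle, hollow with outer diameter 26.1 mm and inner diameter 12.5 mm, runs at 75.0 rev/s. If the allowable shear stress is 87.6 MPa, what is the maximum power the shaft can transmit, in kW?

137 kW

J = π(d_o⁴ − d_i⁴)/32 = π(0.0261⁴ − 0.0125⁴)/32 = 4.316×10^-8 m⁴.
T_max = τ_allow·J/r = 8.76×10^7 × 4.316×10^-8 / 0.0131 = 289.7 N·m.
ω = 2π·75.0 = 471.2 rad/s, so P_max = T_max·ω = 1.365×10^5 W.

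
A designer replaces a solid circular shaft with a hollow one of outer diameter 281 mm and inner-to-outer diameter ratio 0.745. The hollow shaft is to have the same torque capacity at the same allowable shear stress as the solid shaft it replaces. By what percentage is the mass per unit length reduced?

43.1 %

Equal τ_max and T ⇒ the solid shaft needs d_s³ = d_o³(1−k⁴), so d_s = 281·(1−0.745⁴)^(1/3) = 248.5 mm.
Area ratio A_h/A_s = d_o²(1−k²)/d_s² = (1−k²)/(1−k⁴)^(2/3) = 0.5688.
Mass saving = 1 − 0.5688 = 43.1 %.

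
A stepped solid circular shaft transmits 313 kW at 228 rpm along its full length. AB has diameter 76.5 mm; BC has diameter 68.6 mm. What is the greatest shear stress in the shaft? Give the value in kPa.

ω = 2π·228/60 = 23.88 rad/s, so T = P/ω = 313×10³ / 23.88 = 13110 N·m.
Under the same torque, τ_max = 16T/(πd³) is largest where d is smallest — segment BC (d = 68.6 mm).
τ_max = 16·13110/(π·(0.0686)³) = 2.068×10^8 Pa.

207000 kPa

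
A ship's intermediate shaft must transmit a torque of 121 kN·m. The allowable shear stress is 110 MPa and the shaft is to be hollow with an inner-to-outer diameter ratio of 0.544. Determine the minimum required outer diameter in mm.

183 mm

For a hollow shaft with d_i/d_o = 0.544: τ_max = 16T/(π d_o³ (1−k⁴)), so d_o = [16T/(π τ_allow (1−k⁴))]^(1/3) = [16·121000/(π·1.10×10^8·0.9124)]^(1/3) = 0.1831 m.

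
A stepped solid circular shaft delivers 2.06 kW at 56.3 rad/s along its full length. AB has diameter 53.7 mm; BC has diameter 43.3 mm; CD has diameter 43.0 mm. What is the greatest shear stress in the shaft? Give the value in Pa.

ω = 56.3 rad/s, so T = P/ω = 2.06×10³ / 56.30 = 36.59 N·m.
Under the same torque, τ_max = 16T/(πd³) is largest where d is smallest — segment CD (d = 43.0 mm).
τ_max = 16·36.59/(π·(0.0430)³) = 2.344×10^6 Pa.

2.34e6 Pa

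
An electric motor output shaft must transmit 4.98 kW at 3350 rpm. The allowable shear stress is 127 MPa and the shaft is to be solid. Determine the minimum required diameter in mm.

ω = 2π·3350/60 = 350.8 rad/s, so T = P/ω = 4.98×10³ / 350.8 = 14.20 N·m.
For a solid shaft τ_max = 16T/(πd³), so d = (16T/(π τ_allow))^(1/3) = (16·14.20/(π·1.27×10^8))^(1/3) = 0.008288 m.

8.29 mm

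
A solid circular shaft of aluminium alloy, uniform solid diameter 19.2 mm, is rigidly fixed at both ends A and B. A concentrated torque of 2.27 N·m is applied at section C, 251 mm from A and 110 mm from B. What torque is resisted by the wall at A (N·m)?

0.692 N·m

With uniform GJ and both ends fixed, compatibility θ_AC = θ_CB gives T_A·a = T_B·b, together with T_A + T_B = T₀.
T_A = T₀·b/(a+b) = 2.270·110/361.0 = 0.6917 N·m; T_B = 1.578 N·m.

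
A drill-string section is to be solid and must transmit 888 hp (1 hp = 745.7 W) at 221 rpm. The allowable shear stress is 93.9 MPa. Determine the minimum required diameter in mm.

ω = 2π·221/60 = 23.14 rad/s, so T = P/ω = 888×745.7 / 23.14 = 28610 N·m.
For a solid shaft τ_max = 16T/(πd³), so d = (16T/(π τ_allow))^(1/3) = (16·28610/(π·9.39×10^7))^(1/3) = 0.1158 m.

116 mm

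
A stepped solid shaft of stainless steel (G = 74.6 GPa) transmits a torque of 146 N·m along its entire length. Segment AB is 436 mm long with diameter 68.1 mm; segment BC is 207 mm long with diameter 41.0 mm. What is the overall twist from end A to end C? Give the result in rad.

J_AB = π(0.0681)⁴/32 = 2.11×10^-6 m⁴; J_BC = π(0.0410)⁴/32 = 2.77×10^-7 m⁴.
θ = (T/G)·Σ L_i/J_i = (146.0/74.6×10⁹)·(0.436/2.11×10^-6 + 0.207/2.77×10^-7) = 1.864×10^-3 rad.

0.00186 rad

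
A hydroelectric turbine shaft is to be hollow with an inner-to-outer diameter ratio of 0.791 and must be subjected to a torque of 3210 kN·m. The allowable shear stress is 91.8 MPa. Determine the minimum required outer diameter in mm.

664 mm

For a hollow shaft with d_i/d_o = 0.791: τ_max = 16T/(π d_o³ (1−k⁴)), so d_o = [16T/(π τ_allow (1−k⁴))]^(1/3) = [16·3.210e6/(π·9.18×10^7·0.6085)]^(1/3) = 0.6639 m.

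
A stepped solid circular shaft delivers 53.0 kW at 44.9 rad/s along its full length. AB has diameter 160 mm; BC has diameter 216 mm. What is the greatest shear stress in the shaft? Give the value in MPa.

ω = 44.9 rad/s, so T = P/ω = 53.0×10³ / 44.90 = 1180 N·m.
Under the same torque, τ_max = 16T/(πd³) is largest where d is smallest — segment AB (d = 160 mm).
τ_max = 16·1180/(π·(0.160)³) = 1.468×10^6 Pa.

1.47 MPa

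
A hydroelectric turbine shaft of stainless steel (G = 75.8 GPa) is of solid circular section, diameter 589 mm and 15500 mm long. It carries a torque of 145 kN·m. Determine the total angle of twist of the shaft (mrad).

J = πd⁴/32 = π(0.589)⁴/32 = 0.01182 m⁴.
θ = T·L/(G·J) = 145000 × 15.5 / (75.8×10⁹ × 0.01182) = 2.509×10^-3 rad.

2.51 mrad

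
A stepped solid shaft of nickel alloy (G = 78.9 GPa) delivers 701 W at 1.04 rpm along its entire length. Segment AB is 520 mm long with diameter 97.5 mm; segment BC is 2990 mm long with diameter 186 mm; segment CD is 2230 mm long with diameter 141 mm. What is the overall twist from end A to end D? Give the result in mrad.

11.5 mrad

ω = 2π·1.04/60 = 0.1089 rad/s, so T = P/ω = 701 / 0.1089 = 6437 N·m.
J_AB = π(0.0975)⁴/32 = 8.87×10^-6 m⁴; J_BC = π(0.186)⁴/32 = 1.18×10^-4 m⁴; J_CD = π(0.141)⁴/32 = 3.88×10^-5 m⁴.
θ = (T/G)·Σ L_i/J_i = (6437/78.9×10⁹)·(0.520/8.87×10^-6 + 2.99/1.18×10^-4 + 2.23/3.88×10^-5) = 0.01155 rad.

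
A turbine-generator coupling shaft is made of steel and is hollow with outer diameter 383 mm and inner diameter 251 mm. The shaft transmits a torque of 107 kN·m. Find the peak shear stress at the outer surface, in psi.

J = π(d_o⁴ − d_i⁴)/32 = π(0.383⁴ − 0.251⁴)/32 = 1.723×10^-3 m⁴.
τ_max = T·r/J = 107000 × 0.192 / 1.723×10^-3 = 1.189×10^7 Pa.

1730 psi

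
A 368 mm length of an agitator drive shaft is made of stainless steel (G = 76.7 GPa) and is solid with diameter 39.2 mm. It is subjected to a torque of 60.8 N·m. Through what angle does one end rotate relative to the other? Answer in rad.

0.00126 rad

J = πd⁴/32 = π(0.0392)⁴/32 = 2.318×10^-7 m⁴.
θ = T·L/(G·J) = 60.80 × 0.368 / (76.7×10⁹ × 2.318×10^-7) = 1.258×10^-3 rad.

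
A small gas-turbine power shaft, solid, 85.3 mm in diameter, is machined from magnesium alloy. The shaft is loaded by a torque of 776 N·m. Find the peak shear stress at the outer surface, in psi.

924 psi

J = πd⁴/32 = π(0.0853)⁴/32 = 5.198×10^-6 m⁴.
τ_max = T·r/J = 776.0 × 0.0427 / 5.198×10^-6 = 6.368×10^6 Pa.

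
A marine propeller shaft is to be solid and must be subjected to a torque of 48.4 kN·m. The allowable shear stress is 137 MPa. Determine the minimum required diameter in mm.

For a solid shaft τ_max = 16T/(πd³), so d = (16T/(π τ_allow))^(1/3) = (16·48400/(π·1.37×10^8))^(1/3) = 0.1216 m.

122 mm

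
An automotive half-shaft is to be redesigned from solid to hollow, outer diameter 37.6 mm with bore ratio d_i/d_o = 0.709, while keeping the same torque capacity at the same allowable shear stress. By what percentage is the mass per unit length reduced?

Equal τ_max and T ⇒ the solid shaft needs d_s³ = d_o³(1−k⁴), so d_s = 37.6·(1−0.709⁴)^(1/3) = 34.12 mm.
Area ratio A_h/A_s = d_o²(1−k²)/d_s² = (1−k²)/(1−k⁴)^(2/3) = 0.6039.
Mass saving = 1 − 0.6039 = 39.6 %.

39.6 %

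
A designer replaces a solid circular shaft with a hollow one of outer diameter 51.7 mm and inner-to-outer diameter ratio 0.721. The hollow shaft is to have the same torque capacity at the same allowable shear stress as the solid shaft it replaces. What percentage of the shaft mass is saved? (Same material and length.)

Equal τ_max and T ⇒ the solid shaft needs d_s³ = d_o³(1−k⁴), so d_s = 51.7·(1−0.721⁴)^(1/3) = 46.55 mm.
Area ratio A_h/A_s = d_o²(1−k²)/d_s² = (1−k²)/(1−k⁴)^(2/3) = 0.5924.
Mass saving = 1 − 0.5924 = 40.8 %.

40.8 %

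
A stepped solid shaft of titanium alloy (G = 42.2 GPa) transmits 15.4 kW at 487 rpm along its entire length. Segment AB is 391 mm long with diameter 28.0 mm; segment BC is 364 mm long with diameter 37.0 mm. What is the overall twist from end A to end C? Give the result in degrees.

ω = 2π·487/60 = 51.00 rad/s, so T = P/ω = 15.4×10³ / 51.00 = 302.0 N·m.
J_AB = π(0.0280)⁴/32 = 6.03×10^-8 m⁴; J_BC = π(0.0370)⁴/32 = 1.84×10^-7 m⁴.
θ = (T/G)·Σ L_i/J_i = (302.0/42.2×10⁹)·(0.391/6.03×10^-8 + 0.364/1.84×10^-7) = 0.06052 rad.

3.47°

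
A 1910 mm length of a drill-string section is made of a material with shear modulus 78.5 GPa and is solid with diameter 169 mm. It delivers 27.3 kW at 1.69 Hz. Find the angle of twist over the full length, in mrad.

ω = 2π·1.69 = 10.62 rad/s, so T = P/ω = 27.3×10³ / 10.62 = 2571 N·m.
J = πd⁴/32 = π(0.169)⁴/32 = 8.008×10^-5 m⁴.
θ = T·L/(G·J) = 2571 × 1.91 / (78.5×10⁹ × 8.008×10^-5) = 7.811×10^-4 rad.

0.781 mrad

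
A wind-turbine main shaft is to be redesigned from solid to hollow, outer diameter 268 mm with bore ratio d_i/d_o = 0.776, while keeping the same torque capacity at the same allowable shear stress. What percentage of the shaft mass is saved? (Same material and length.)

46.3 %

Equal τ_max and T ⇒ the solid shaft needs d_s³ = d_o³(1−k⁴), so d_s = 268·(1−0.776⁴)^(1/3) = 230.6 mm.
Area ratio A_h/A_s = d_o²(1−k²)/d_s² = (1−k²)/(1−k⁴)^(2/3) = 0.5371.
Mass saving = 1 − 0.5371 = 46.3 %.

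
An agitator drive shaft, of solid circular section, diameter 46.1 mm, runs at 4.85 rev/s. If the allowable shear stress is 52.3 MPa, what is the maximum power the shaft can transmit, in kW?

30.7 kW

J = πd⁴/32 = π(0.0461)⁴/32 = 4.434×10^-7 m⁴.
T_max = τ_allow·J/r = 5.23×10^7 × 4.434×10^-7 / 0.0231 = 1006 N·m.
ω = 2π·4.85 = 30.47 rad/s, so P_max = T_max·ω = 3.066×10^4 W.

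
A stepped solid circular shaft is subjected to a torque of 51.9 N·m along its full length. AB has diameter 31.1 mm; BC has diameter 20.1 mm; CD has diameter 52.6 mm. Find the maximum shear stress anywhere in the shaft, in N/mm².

Under the same torque, τ_max = 16T/(πd³) is largest where d is smallest — segment BC (d = 20.1 mm).
τ_max = 16·51.90/(π·(0.0201)³) = 3.255×10^7 Pa.

32.5 N/mm²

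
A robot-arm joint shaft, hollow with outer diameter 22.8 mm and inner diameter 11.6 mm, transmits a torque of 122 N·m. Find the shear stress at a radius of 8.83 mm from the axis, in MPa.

J = π(d_o⁴ − d_i⁴)/32 = π(0.0228⁴ − 0.0116⁴)/32 = 2.475×10^-8 m⁴.
Shear stress varies linearly with radius: τ = T·r/J = 122.0 × 0.00883 / 2.475×10^-8 = 4.352×10^7 Pa.

43.5 MPa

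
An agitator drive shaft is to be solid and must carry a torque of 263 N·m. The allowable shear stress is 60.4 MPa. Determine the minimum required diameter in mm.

28.1 mm

For a solid shaft τ_max = 16T/(πd³), so d = (16T/(π τ_allow))^(1/3) = (16·263.0/(π·6.04×10^7))^(1/3) = 0.02810 m.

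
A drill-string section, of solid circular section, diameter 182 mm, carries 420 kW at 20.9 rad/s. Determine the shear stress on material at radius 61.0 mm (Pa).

ω = 20.9 rad/s, so T = P/ω = 420×10³ / 20.90 = 20100 N·m.
J = πd⁴/32 = π(0.182)⁴/32 = 1.077×10^-4 m⁴.
Shear stress varies linearly with radius: τ = T·r/J = 20100 × 0.0610 / 1.077×10^-4 = 1.138×10^7 Pa.

1.14e7 Pa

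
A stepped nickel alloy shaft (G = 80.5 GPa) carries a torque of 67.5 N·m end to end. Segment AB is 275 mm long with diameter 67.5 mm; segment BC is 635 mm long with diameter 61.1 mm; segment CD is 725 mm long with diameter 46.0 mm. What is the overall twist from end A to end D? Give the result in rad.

0.00189 rad

J_AB = π(0.0675)⁴/32 = 2.04×10^-6 m⁴; J_BC = π(0.0611)⁴/32 = 1.37×10^-6 m⁴; J_CD = π(0.0460)⁴/32 = 4.40×10^-7 m⁴.
θ = (T/G)·Σ L_i/J_i = (67.50/80.5×10⁹)·(0.275/2.04×10^-6 + 0.635/1.37×10^-6 + 0.725/4.40×10^-7) = 1.885×10^-3 rad.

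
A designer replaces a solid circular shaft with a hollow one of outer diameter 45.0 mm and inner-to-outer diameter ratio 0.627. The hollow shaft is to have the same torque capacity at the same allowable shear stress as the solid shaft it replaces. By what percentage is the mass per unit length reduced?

32.1 %

Equal τ_max and T ⇒ the solid shaft needs d_s³ = d_o³(1−k⁴), so d_s = 45.0·(1−0.627⁴)^(1/3) = 42.55 mm.
Area ratio A_h/A_s = d_o²(1−k²)/d_s² = (1−k²)/(1−k⁴)^(2/3) = 0.6787.
Mass saving = 1 − 0.6787 = 32.1 %.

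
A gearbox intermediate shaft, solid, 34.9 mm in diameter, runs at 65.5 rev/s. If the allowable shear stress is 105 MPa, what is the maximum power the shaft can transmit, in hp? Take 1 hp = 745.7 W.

J = πd⁴/32 = π(0.0349)⁴/32 = 1.456×10^-7 m⁴.
T_max = τ_allow·J/r = 1.05×10^8 × 1.456×10^-7 / 0.0175 = 876.4 N·m.
ω = 2π·65.5 = 411.5 rad/s, so P_max = T_max·ω = 3.607×10^5 W.

484 hp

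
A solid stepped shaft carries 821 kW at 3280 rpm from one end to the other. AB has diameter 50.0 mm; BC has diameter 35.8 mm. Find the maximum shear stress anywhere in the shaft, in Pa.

ω = 2π·3280/60 = 343.5 rad/s, so T = P/ω = 821×10³ / 343.5 = 2390 N·m.
Under the same torque, τ_max = 16T/(πd³) is largest where d is smallest — segment BC (d = 35.8 mm).
τ_max = 16·2390/(π·(0.0358)³) = 2.653×10^8 Pa.

2.65e8 Pa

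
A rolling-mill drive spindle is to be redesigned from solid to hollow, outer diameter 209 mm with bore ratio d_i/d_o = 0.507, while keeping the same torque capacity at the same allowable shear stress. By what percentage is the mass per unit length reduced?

Equal τ_max and T ⇒ the solid shaft needs d_s³ = d_o³(1−k⁴), so d_s = 209·(1−0.507⁴)^(1/3) = 204.3 mm.
Area ratio A_h/A_s = d_o²(1−k²)/d_s² = (1−k²)/(1−k⁴)^(2/3) = 0.7776.
Mass saving = 1 − 0.7776 = 22.2 %.

22.2 %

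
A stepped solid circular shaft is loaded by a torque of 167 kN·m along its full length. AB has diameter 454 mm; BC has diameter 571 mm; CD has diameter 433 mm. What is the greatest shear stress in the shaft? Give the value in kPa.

10500 kPa

Under the same torque, τ_max = 16T/(πd³) is largest where d is smallest — segment CD (d = 433 mm).
τ_max = 16·167000/(π·(0.433)³) = 1.048×10^7 Pa.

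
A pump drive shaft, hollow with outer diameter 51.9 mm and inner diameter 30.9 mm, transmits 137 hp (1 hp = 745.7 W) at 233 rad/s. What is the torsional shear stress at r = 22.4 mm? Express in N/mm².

ω = 233 rad/s, so T = P/ω = 137×745.7 / 233.0 = 438.5 N·m.
J = π(d_o⁴ − d_i⁴)/32 = π(0.0519⁴ − 0.0309⁴)/32 = 6.228×10^-7 m⁴.
Shear stress varies linearly with radius: τ = T·r/J = 438.5 × 0.0224 / 6.228×10^-7 = 1.577×10^7 Pa.

15.8 N/mm²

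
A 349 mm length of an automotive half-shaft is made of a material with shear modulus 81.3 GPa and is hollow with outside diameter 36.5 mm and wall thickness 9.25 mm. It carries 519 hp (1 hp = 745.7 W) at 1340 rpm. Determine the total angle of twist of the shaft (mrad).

ω = 2π·1340/60 = 140.3 rad/s, so T = P/ω = 519×745.7 / 140.3 = 2758 N·m.
J = π(d_o⁴ − d_i⁴)/32 = π(0.0365⁴ − 0.0180⁴)/32 = 1.639×10^-7 m⁴.
θ = T·L/(G·J) = 2758 × 0.349 / (81.3×10⁹ × 1.639×10^-7) = 0.07222 rad.

72.2 mrad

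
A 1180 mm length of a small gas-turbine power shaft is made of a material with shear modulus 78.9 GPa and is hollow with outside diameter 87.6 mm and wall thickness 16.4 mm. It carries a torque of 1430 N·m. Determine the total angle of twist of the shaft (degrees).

J = π(d_o⁴ − d_i⁴)/32 = π(0.0876⁴ − 0.0548⁴)/32 = 4.896×10^-6 m⁴.
θ = T·L/(G·J) = 1430 × 1.18 / (78.9×10⁹ × 4.896×10^-6) = 4.368×10^-3 rad.

0.250°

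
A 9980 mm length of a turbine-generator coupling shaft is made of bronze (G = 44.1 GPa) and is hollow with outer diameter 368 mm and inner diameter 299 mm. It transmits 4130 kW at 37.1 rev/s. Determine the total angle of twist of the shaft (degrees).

ω = 2π·37.1 = 233.1 rad/s, so T = P/ω = 4130×10³ / 233.1 = 17720 N·m.
J = π(d_o⁴ − d_i⁴)/32 = π(0.368⁴ − 0.299⁴)/32 = 1.016×10^-3 m⁴.
θ = T·L/(G·J) = 17720 × 9.98 / (44.1×10⁹ × 1.016×10^-3) = 3.947×10^-3 rad.

0.226°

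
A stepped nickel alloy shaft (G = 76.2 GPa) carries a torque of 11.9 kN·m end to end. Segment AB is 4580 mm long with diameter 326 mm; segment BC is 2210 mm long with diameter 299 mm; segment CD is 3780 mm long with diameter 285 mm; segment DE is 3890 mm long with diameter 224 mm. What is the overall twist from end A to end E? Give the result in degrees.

0.255°

J_AB = π(0.326)⁴/32 = 1.11×10^-3 m⁴; J_BC = π(0.299)⁴/32 = 7.85×10^-4 m⁴; J_CD = π(0.285)⁴/32 = 6.48×10^-4 m⁴; J_DE = π(0.224)⁴/32 = 2.47×10^-4 m⁴.
θ = (T/G)·Σ L_i/J_i = (11900/76.2×10⁹)·(4.58/1.11×10^-3 + 2.21/7.85×10^-4 + 3.78/6.48×10^-4 + 3.89/2.47×10^-4) = 4.454×10^-3 rad.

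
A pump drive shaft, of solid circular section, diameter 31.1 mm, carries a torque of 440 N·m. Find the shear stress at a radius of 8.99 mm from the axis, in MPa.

J = πd⁴/32 = π(0.0311)⁴/32 = 9.184×10^-8 m⁴.
Shear stress varies linearly with radius: τ = T·r/J = 440.0 × 0.00899 / 9.184×10^-8 = 4.307×10^7 Pa.

43.1 MPa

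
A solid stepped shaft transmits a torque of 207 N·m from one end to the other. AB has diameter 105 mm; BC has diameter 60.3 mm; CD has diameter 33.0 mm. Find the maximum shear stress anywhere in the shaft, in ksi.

4.25 ksi

Under the same torque, τ_max = 16T/(πd³) is largest where d is smallest — segment CD (d = 33.0 mm).
τ_max = 16·207.0/(π·(0.0330)³) = 2.934×10^7 Pa.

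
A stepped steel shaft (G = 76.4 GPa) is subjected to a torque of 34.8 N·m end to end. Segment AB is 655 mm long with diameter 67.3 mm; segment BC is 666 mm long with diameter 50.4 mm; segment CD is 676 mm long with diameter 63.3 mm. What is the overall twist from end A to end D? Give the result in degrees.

0.0471°

J_AB = π(0.0673)⁴/32 = 2.01×10^-6 m⁴; J_BC = π(0.0504)⁴/32 = 6.33×10^-7 m⁴; J_CD = π(0.0633)⁴/32 = 1.58×10^-6 m⁴.
θ = (T/G)·Σ L_i/J_i = (34.80/76.4×10⁹)·(0.655/2.01×10^-6 + 0.666/6.33×10^-7 + 0.676/1.58×10^-6) = 8.224×10^-4 rad.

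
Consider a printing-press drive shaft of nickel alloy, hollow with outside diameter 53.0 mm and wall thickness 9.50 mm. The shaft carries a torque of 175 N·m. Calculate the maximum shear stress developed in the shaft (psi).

J = π(d_o⁴ − d_i⁴)/32 = π(0.0530⁴ − 0.0340⁴)/32 = 6.435×10^-7 m⁴.
τ_max = T·r/J = 175.0 × 0.0265 / 6.435×10^-7 = 7.207×10^6 Pa.

1050 psi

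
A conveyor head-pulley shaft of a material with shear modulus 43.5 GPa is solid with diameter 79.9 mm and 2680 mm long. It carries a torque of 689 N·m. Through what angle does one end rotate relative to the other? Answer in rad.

J = πd⁴/32 = π(0.0799)⁴/32 = 4.001×10^-6 m⁴.
θ = T·L/(G·J) = 689.0 × 2.68 / (43.5×10⁹ × 4.001×10^-6) = 0.01061 rad.

0.0106 rad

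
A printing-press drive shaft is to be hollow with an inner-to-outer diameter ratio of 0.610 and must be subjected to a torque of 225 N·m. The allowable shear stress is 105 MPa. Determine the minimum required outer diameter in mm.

For a hollow shaft with d_i/d_o = 0.610: τ_max = 16T/(π d_o³ (1−k⁴)), so d_o = [16T/(π τ_allow (1−k⁴))]^(1/3) = [16·225.0/(π·1.05×10^8·0.8615)]^(1/3) = 0.02331 m.

23.3 mm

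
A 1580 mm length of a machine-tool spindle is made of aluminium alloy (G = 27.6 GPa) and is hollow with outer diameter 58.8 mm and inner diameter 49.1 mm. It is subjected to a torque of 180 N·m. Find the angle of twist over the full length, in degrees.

J = π(d_o⁴ − d_i⁴)/32 = π(0.0588⁴ − 0.0491⁴)/32 = 6.030×10^-7 m⁴.
θ = T·L/(G·J) = 180.0 × 1.58 / (27.6×10⁹ × 6.030×10^-7) = 0.01709 rad.

0.979°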